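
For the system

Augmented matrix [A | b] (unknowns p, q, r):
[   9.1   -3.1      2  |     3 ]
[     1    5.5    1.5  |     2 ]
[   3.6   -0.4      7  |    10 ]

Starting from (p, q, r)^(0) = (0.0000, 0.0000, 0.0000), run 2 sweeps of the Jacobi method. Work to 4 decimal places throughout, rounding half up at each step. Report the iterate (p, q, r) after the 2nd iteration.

(0.1396, -0.0859, 1.2798)

Iteration 1:
  p = (3 - (-3.1)·0.0000 - (2)·0.0000) / (9.1) = 0.3297
  q = (2 - (1)·0.0000 - (1.5)·0.0000) / (5.5) = 0.3636
  r = (10 - (3.6)·0.0000 - (-0.4)·0.0000) / (7) = 1.4286
Iteration 2:
  p = (3 - (-3.1)·0.3636 - (2)·1.4286) / (9.1) = 0.1396
  q = (2 - (1)·0.3297 - (1.5)·1.4286) / (5.5) = -0.0859
  r = (10 - (3.6)·0.3297 - (-0.4)·0.3636) / (7) = 1.2798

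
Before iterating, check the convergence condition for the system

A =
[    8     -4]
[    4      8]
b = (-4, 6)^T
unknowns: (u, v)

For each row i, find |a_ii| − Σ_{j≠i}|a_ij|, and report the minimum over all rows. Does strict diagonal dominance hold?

4

row 1: |8| − (4) = 4
row 2: |8| − (4) = 4
minimum over rows = 4 → strictly diagonally dominant (convergence guaranteed)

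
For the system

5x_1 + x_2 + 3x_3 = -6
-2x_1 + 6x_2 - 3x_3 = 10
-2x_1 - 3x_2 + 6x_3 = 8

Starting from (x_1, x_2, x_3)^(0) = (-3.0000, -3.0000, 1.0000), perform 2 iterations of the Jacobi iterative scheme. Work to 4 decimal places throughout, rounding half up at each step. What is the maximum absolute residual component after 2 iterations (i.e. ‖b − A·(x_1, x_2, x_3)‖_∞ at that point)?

Iteration 1:
  x_1 = (-6 - (1)·-3.0000 - (3)·1.0000) / (5) = -1.2000
  x_2 = (10 - (-2)·-3.0000 - (-3)·1.0000) / (6) = 1.1667
  x_3 = (8 - (-2)·-3.0000 - (-3)·-3.0000) / (6) = -1.1667
Iteration 2:
  x_1 = (-6 - (1)·1.1667 - (3)·-1.1667) / (5) = -0.7333
  x_2 = (10 - (-2)·-1.2000 - (-3)·-1.1667) / (6) = 0.6833
  x_3 = (8 - (-2)·-1.2000 - (-3)·1.1667) / (6) = 1.5167
Residual b − A·x = (-7.5669, 8.9837, -0.5169); ∞-norm = 8.9837

8.9837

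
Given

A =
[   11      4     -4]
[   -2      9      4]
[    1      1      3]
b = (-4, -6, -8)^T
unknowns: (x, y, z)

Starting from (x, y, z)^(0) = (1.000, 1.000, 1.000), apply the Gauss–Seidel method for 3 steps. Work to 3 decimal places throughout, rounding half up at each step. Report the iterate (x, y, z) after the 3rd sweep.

(-1.310, 0.141, -2.277)

Iteration 1:
  x = (-4 - (4)·1.000 - (-4)·1.000) / (11) = -0.364
  y = (-6 - (-2)·-0.364 - (4)·1.000) / (9) = -1.192
  z = (-8 - (1)·-0.364 - (1)·-1.192) / (3) = -2.148
Iteration 2:
  x = (-4 - (4)·-1.192 - (-4)·-2.148) / (11) = -0.711
  y = (-6 - (-2)·-0.711 - (4)·-2.148) / (9) = 0.130
  z = (-8 - (1)·-0.711 - (1)·0.130) / (3) = -2.473
Iteration 3:
  x = (-4 - (4)·0.130 - (-4)·-2.473) / (11) = -1.310
  y = (-6 - (-2)·-1.310 - (4)·-2.473) / (9) = 0.141
  z = (-8 - (1)·-1.310 - (1)·0.141) / (3) = -2.277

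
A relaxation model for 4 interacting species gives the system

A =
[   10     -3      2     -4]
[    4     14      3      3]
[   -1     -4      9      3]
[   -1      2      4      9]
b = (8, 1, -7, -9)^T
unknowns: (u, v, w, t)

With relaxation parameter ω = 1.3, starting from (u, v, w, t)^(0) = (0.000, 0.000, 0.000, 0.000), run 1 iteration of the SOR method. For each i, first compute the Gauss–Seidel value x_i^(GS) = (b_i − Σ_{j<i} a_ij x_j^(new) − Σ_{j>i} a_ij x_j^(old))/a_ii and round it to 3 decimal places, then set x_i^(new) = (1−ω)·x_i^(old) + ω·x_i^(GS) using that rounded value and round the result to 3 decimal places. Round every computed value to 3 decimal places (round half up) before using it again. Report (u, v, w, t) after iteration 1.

Iteration 1:
  u: GS value = (8 - (-3)·0.000 - (2)·0.000 - (-4)·0.000) / (10) = 0.800;  u ← (1−ω)·0.000 + ω·0.800 = 1.040
  v: GS value = (1 - (4)·1.040 - (3)·0.000 - (3)·0.000) / (14) = -0.226;  v ← (1−ω)·0.000 + ω·-0.226 = -0.294
  w: GS value = (-7 - (-1)·1.040 - (-4)·-0.294 - (3)·0.000) / (9) = -0.793;  w ← (1−ω)·0.000 + ω·-0.793 = -1.031
  t: GS value = (-9 - (-1)·1.040 - (2)·-0.294 - (4)·-1.031) / (9) = -0.361;  t ← (1−ω)·0.000 + ω·-0.361 = -0.469

(1.040, -0.294, -1.031, -0.469)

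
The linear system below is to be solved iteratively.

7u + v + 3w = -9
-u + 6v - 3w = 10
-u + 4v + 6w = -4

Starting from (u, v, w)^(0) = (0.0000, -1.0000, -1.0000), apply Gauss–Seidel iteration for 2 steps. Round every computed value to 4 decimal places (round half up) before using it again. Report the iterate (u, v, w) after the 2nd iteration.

Iteration 1:
  u = (-9 - (1)·-1.0000 - (3)·-1.0000) / (7) = -0.7143
  v = (10 - (-1)·-0.7143 - (-3)·-1.0000) / (6) = 1.0476
  w = (-4 - (-1)·-0.7143 - (4)·1.0476) / (6) = -1.4841
Iteration 2:
  u = (-9 - (1)·1.0476 - (3)·-1.4841) / (7) = -0.7993
  v = (10 - (-1)·-0.7993 - (-3)·-1.4841) / (6) = 0.7914
  w = (-4 - (-1)·-0.7993 - (4)·0.7914) / (6) = -1.3275

(-0.7993, 0.7914, -1.3275)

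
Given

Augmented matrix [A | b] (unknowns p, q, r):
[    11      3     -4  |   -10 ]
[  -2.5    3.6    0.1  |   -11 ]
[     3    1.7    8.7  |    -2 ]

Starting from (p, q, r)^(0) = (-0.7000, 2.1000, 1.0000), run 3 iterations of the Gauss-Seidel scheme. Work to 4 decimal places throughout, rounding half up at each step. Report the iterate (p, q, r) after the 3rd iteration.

Iteration 1:
  p = (-10 - (3)·2.1000 - (-4)·1.0000) / (11) = -1.1182
  q = (-11 - (-2.5)·-1.1182 - (0.1)·1.0000) / (3.6) = -3.8599
  r = (-2 - (3)·-1.1182 - (1.7)·-3.8599) / (8.7) = 0.9099
Iteration 2:
  p = (-10 - (3)·-3.8599 - (-4)·0.9099) / (11) = 0.4745
  q = (-11 - (-2.5)·0.4745 - (0.1)·0.9099) / (3.6) = -2.7513
  r = (-2 - (3)·0.4745 - (1.7)·-2.7513) / (8.7) = 0.1441
Iteration 3:
  p = (-10 - (3)·-2.7513 - (-4)·0.1441) / (11) = -0.1063
  q = (-11 - (-2.5)·-0.1063 - (0.1)·0.1441) / (3.6) = -3.1334
  r = (-2 - (3)·-0.1063 - (1.7)·-3.1334) / (8.7) = 0.4190

(-0.1063, -3.1334, 0.4190)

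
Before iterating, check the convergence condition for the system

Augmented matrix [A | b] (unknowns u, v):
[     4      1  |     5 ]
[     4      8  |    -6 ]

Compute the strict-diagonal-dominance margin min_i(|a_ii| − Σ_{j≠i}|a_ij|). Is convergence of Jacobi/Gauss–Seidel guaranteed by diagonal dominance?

3

row 1: |4| − (1) = 3
row 2: |8| − (4) = 4
minimum over rows = 3 → strictly diagonally dominant (convergence guaranteed)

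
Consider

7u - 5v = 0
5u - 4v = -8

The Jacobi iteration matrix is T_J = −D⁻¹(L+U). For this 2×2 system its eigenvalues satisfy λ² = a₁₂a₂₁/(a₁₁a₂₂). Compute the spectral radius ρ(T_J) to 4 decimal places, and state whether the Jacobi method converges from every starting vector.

0.9449

a₁₂a₂₁/(a₁₁a₂₂) = (-5)·(5) / ((7)·(-4)) = 0.892857
ρ = √|0.892857| = √0.892857 = 0.9449
ρ < 1, so Jacobi converges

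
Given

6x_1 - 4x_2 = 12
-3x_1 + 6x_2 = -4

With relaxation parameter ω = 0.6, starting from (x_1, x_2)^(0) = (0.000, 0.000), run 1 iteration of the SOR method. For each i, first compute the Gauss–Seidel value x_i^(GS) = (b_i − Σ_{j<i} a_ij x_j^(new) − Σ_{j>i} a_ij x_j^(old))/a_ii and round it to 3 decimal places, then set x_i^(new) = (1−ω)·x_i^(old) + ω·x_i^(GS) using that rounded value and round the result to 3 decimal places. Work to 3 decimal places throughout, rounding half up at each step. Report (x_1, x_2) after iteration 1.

Iteration 1:
  x_1: GS value = (12 - (-4)·0.000) / (6) = 2.000;  x_1 ← (1−ω)·0.000 + ω·2.000 = 1.200
  x_2: GS value = (-4 - (-3)·1.200) / (6) = -0.067;  x_2 ← (1−ω)·0.000 + ω·-0.067 = -0.040

(1.200, -0.040)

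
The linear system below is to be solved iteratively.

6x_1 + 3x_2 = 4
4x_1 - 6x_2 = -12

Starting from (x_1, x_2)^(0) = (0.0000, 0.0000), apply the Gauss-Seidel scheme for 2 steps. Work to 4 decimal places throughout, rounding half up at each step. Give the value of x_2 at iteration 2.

Iteration 1:
  x_1 = (4 - (3)·0.0000) / (6) = 0.6667
  x_2 = (-12 - (4)·0.6667) / (-6) = 2.4445
Iteration 2:
  x_1 = (4 - (3)·2.4445) / (6) = -0.5556
  x_2 = (-12 - (4)·-0.5556) / (-6) = 1.6296

1.6296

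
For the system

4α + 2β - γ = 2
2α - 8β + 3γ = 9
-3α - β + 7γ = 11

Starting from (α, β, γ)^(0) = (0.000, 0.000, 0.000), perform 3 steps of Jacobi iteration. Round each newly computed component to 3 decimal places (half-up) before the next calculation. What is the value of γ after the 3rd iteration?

Iteration 1:
  α = (2 - (2)·0.000 - (-1)·0.000) / (4) = 0.500
  β = (9 - (2)·0.000 - (3)·0.000) / (-8) = -1.125
  γ = (11 - (-3)·0.000 - (-1)·0.000) / (7) = 1.571
Iteration 2:
  α = (2 - (2)·-1.125 - (-1)·1.571) / (4) = 1.455
  β = (9 - (2)·0.500 - (3)·1.571) / (-8) = -0.411
  γ = (11 - (-3)·0.500 - (-1)·-1.125) / (7) = 1.625
Iteration 3:
  α = (2 - (2)·-0.411 - (-1)·1.625) / (4) = 1.112
  β = (9 - (2)·1.455 - (3)·1.625) / (-8) = -0.152
  γ = (11 - (-3)·1.455 - (-1)·-0.411) / (7) = 2.136

2.136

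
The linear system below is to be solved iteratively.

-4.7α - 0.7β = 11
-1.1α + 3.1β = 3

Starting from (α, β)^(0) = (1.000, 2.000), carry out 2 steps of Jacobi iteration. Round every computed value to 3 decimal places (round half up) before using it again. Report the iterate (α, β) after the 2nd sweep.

(-2.537, 0.032)

Iteration 1:
  α = (11 - (-0.7)·2.000) / (-4.7) = -2.638
  β = (3 - (-1.1)·1.000) / (3.1) = 1.323
Iteration 2:
  α = (11 - (-0.7)·1.323) / (-4.7) = -2.537
  β = (3 - (-1.1)·-2.638) / (3.1) = 0.032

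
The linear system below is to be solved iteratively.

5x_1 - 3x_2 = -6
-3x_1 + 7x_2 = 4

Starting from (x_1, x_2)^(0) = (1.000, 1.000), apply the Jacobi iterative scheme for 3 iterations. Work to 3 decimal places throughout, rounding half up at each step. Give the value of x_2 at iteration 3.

Iteration 1:
  x_1 = (-6 - (-3)·1.000) / (5) = -0.600
  x_2 = (4 - (-3)·1.000) / (7) = 1.000
Iteration 2:
  x_1 = (-6 - (-3)·1.000) / (5) = -0.600
  x_2 = (4 - (-3)·-0.600) / (7) = 0.314
Iteration 3:
  x_1 = (-6 - (-3)·0.314) / (5) = -1.012
  x_2 = (4 - (-3)·-0.600) / (7) = 0.314

0.314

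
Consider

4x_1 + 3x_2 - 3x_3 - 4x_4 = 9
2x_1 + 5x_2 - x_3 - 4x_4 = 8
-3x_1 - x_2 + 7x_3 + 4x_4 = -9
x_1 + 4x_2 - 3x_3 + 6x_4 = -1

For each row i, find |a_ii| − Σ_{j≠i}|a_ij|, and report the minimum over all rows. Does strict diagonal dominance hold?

row 1: |4| − (3+3+4) = -6
row 2: |5| − (2+1+4) = -2
row 3: |7| − (3+1+4) = -1
row 4: |6| − (1+4+3) = -2
minimum over rows = -6 → not strictly diagonally dominant

-6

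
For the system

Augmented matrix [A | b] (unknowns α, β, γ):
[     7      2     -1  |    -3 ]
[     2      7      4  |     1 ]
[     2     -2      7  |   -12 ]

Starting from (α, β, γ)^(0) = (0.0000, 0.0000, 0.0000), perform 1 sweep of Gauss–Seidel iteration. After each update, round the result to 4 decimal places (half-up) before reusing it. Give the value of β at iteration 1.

Iteration 1:
  α = (-3 - (2)·0.0000 - (-1)·0.0000) / (7) = -0.4286
  β = (1 - (2)·-0.4286 - (4)·0.0000) / (7) = 0.2653
  γ = (-12 - (2)·-0.4286 - (-2)·0.2653) / (7) = -1.5160

0.2653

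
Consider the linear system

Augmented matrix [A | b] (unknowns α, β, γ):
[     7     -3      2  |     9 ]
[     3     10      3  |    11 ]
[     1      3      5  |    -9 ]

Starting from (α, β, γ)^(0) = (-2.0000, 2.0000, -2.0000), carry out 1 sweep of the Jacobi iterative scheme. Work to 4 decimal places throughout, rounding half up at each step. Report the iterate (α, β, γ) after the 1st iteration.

(2.7143, 2.3000, -2.6000)

Iteration 1:
  α = (9 - (-3)·2.0000 - (2)·-2.0000) / (7) = 2.7143
  β = (11 - (3)·-2.0000 - (3)·-2.0000) / (10) = 2.3000
  γ = (-9 - (1)·-2.0000 - (3)·2.0000) / (5) = -2.6000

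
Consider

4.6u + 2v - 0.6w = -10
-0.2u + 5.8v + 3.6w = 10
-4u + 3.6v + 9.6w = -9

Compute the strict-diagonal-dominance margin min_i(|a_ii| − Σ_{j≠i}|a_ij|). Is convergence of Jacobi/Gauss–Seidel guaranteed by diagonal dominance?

2

row 1: |4.6| − (2+0.6) = 2
row 2: |5.8| − (0.2+3.6) = 2
row 3: |9.6| − (4+3.6) = 2
minimum over rows = 2 → strictly diagonally dominant (convergence guaranteed)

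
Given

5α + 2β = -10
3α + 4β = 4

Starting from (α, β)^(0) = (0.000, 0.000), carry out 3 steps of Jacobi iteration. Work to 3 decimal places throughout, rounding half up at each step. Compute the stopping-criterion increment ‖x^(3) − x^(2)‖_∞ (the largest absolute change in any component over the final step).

0.600

Iteration 1:
  α = (-10 - (2)·0.000) / (5) = -2.000
  β = (4 - (3)·0.000) / (4) = 1.000
Iteration 2:
  α = (-10 - (2)·1.000) / (5) = -2.400
  β = (4 - (3)·-2.000) / (4) = 2.500
Iteration 3:
  α = (-10 - (2)·2.500) / (5) = -3.000
  β = (4 - (3)·-2.400) / (4) = 2.800
Change: (-0.600, 0.300) → max |·| = 0.600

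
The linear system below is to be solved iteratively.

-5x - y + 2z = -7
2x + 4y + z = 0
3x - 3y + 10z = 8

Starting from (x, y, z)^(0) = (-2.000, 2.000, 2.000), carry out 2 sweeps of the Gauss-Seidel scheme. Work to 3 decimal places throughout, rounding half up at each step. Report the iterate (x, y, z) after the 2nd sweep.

Iteration 1:
  x = (-7 - (-1)·2.000 - (2)·2.000) / (-5) = 1.800
  y = (0 - (2)·1.800 - (1)·2.000) / (4) = -1.400
  z = (8 - (3)·1.800 - (-3)·-1.400) / (10) = -0.160
Iteration 2:
  x = (-7 - (-1)·-1.400 - (2)·-0.160) / (-5) = 1.616
  y = (0 - (2)·1.616 - (1)·-0.160) / (4) = -0.768
  z = (8 - (3)·1.616 - (-3)·-0.768) / (10) = 0.085

(1.616, -0.768, 0.085)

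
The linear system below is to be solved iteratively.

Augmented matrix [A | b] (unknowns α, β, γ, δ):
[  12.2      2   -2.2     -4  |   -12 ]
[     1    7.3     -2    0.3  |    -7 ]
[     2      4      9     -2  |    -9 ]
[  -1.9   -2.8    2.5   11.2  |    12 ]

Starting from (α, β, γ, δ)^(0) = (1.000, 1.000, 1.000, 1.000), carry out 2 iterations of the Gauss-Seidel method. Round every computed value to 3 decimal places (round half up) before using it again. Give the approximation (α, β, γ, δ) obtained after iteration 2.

(-0.653, -1.002, -0.214, 0.758)

Iteration 1:
  α = (-12 - (2)·1.000 - (-2.2)·1.000 - (-4)·1.000) / (12.2) = -0.639
  β = (-7 - (1)·-0.639 - (-2)·1.000 - (0.3)·1.000) / (7.3) = -0.638
  γ = (-9 - (2)·-0.639 - (4)·-0.638 - (-2)·1.000) / (9) = -0.352
  δ = (12 - (-1.9)·-0.639 - (-2.8)·-0.638 - (2.5)·-0.352) / (11.2) = 0.882
Iteration 2:
  α = (-12 - (2)·-0.638 - (-2.2)·-0.352 - (-4)·0.882) / (12.2) = -0.653
  β = (-7 - (1)·-0.653 - (-2)·-0.352 - (0.3)·0.882) / (7.3) = -1.002
  γ = (-9 - (2)·-0.653 - (4)·-1.002 - (-2)·0.882) / (9) = -0.214
  δ = (12 - (-1.9)·-0.653 - (-2.8)·-1.002 - (2.5)·-0.214) / (11.2) = 0.758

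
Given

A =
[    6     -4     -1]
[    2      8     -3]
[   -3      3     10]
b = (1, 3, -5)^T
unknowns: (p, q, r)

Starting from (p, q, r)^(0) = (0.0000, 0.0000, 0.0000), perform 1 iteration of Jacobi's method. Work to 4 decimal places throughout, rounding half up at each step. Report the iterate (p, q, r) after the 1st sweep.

Iteration 1:
  p = (1 - (-4)·0.0000 - (-1)·0.0000) / (6) = 0.1667
  q = (3 - (2)·0.0000 - (-3)·0.0000) / (8) = 0.3750
  r = (-5 - (-3)·0.0000 - (3)·0.0000) / (10) = -0.5000

(0.1667, 0.3750, -0.5000)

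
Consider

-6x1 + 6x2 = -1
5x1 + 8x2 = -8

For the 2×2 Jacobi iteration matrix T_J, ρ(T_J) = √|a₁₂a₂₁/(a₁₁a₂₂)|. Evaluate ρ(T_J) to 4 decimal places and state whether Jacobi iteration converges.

a₁₂a₂₁/(a₁₁a₂₂) = (6)·(5) / ((-6)·(8)) = -0.625000
ρ = √|-0.625000| = √0.625000 = 0.7906
ρ < 1, so Jacobi converges

0.7906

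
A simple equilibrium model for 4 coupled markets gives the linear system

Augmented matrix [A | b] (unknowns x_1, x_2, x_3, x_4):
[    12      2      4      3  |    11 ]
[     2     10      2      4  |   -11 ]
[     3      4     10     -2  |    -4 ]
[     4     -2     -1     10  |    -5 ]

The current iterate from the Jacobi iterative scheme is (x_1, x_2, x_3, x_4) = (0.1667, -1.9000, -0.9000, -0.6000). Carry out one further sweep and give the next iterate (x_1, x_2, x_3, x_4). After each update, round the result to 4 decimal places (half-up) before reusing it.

(1.6833, -0.7133, 0.1900, -1.0367)

One sweep:
  x_1 = (11 - (2)·-1.9000 - (4)·-0.9000 - (3)·-0.6000) / (12) = 1.6833
  x_2 = (-11 - (2)·0.1667 - (2)·-0.9000 - (4)·-0.6000) / (10) = -0.7133
  x_3 = (-4 - (3)·0.1667 - (4)·-1.9000 - (-2)·-0.6000) / (10) = 0.1900
  x_4 = (-5 - (4)·0.1667 - (-2)·-1.9000 - (-1)·-0.9000) / (10) = -1.0367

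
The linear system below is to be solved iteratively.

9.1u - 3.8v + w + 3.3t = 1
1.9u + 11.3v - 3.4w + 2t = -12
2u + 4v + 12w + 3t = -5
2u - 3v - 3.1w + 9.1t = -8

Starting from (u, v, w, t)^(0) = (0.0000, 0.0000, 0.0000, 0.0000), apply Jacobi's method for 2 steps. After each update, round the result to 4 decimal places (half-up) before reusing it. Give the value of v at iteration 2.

-1.0502

Iteration 1:
  u = (1 - (-3.8)·0.0000 - (1)·0.0000 - (3.3)·0.0000) / (9.1) = 0.1099
  v = (-12 - (1.9)·0.0000 - (-3.4)·0.0000 - (2)·0.0000) / (11.3) = -1.0619
  w = (-5 - (2)·0.0000 - (4)·0.0000 - (3)·0.0000) / (12) = -0.4167
  t = (-8 - (2)·0.0000 - (-3)·0.0000 - (-3.1)·0.0000) / (9.1) = -0.8791
Iteration 2:
  u = (1 - (-3.8)·-1.0619 - (1)·-0.4167 - (3.3)·-0.8791) / (9.1) = 0.0310
  v = (-12 - (1.9)·0.1099 - (-3.4)·-0.4167 - (2)·-0.8791) / (11.3) = -1.0502
  w = (-5 - (2)·0.1099 - (4)·-1.0619 - (3)·-0.8791) / (12) = 0.1388
  t = (-8 - (2)·0.1099 - (-3)·-1.0619 - (-3.1)·-0.4167) / (9.1) = -1.3953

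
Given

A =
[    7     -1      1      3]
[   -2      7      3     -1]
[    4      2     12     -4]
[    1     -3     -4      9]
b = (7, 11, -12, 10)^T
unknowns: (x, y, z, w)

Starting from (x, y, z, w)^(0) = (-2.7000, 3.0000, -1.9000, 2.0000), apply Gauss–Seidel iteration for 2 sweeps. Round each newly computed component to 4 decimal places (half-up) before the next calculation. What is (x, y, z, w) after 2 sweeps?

(0.9305, 2.5228, -1.2308, 1.3016)

Iteration 1:
  x = (7 - (-1)·3.0000 - (1)·-1.9000 - (3)·2.0000) / (7) = 0.8429
  y = (11 - (-2)·0.8429 - (3)·-1.9000 - (-1)·2.0000) / (7) = 2.9123
  z = (-12 - (4)·0.8429 - (2)·2.9123 - (-4)·2.0000) / (12) = -1.0997
  w = (10 - (1)·0.8429 - (-3)·2.9123 - (-4)·-1.0997) / (9) = 1.4995
Iteration 2:
  x = (7 - (-1)·2.9123 - (1)·-1.0997 - (3)·1.4995) / (7) = 0.9305
  y = (11 - (-2)·0.9305 - (3)·-1.0997 - (-1)·1.4995) / (7) = 2.5228
  z = (-12 - (4)·0.9305 - (2)·2.5228 - (-4)·1.4995) / (12) = -1.2308
  w = (10 - (1)·0.9305 - (-3)·2.5228 - (-4)·-1.2308) / (9) = 1.3016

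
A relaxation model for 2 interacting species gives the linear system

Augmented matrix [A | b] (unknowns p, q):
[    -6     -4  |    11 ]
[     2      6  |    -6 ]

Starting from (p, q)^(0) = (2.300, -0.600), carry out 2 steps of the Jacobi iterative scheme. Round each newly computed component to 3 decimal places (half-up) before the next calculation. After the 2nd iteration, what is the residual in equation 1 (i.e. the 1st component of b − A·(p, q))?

4.982

Iteration 1:
  p = (11 - (-4)·-0.600) / (-6) = -1.433
  q = (-6 - (2)·2.300) / (6) = -1.767
Iteration 2:
  p = (11 - (-4)·-1.767) / (-6) = -0.655
  q = (-6 - (2)·-1.433) / (6) = -0.522
Residual b − A·x = (4.982, -1.558)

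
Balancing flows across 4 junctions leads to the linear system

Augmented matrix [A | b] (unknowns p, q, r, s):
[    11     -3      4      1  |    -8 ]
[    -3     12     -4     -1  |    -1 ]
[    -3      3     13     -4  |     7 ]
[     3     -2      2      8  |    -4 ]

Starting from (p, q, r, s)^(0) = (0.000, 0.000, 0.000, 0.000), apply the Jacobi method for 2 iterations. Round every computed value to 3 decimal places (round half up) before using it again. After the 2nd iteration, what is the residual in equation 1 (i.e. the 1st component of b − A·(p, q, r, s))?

0.958

Iteration 1:
  p = (-8 - (-3)·0.000 - (4)·0.000 - (1)·0.000) / (11) = -0.727
  q = (-1 - (-3)·0.000 - (-4)·0.000 - (-1)·0.000) / (12) = -0.083
  r = (7 - (-3)·0.000 - (3)·0.000 - (-4)·0.000) / (13) = 0.538
  s = (-4 - (3)·0.000 - (-2)·0.000 - (2)·0.000) / (8) = -0.500
Iteration 2:
  p = (-8 - (-3)·-0.083 - (4)·0.538 - (1)·-0.500) / (11) = -0.900
  q = (-1 - (-3)·-0.727 - (-4)·0.538 - (-1)·-0.500) / (12) = -0.127
  r = (7 - (-3)·-0.727 - (3)·-0.083 - (-4)·-0.500) / (13) = 0.236
  s = (-4 - (3)·-0.727 - (-2)·-0.083 - (2)·0.538) / (8) = -0.383
Residual b − A·x = (0.958, -1.615, 0.081, 1.038)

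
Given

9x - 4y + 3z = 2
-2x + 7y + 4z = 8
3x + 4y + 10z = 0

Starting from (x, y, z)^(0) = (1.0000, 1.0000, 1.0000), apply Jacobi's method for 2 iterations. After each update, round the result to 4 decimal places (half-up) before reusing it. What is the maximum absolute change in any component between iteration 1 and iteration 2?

Iteration 1:
  x = (2 - (-4)·1.0000 - (3)·1.0000) / (9) = 0.3333
  y = (8 - (-2)·1.0000 - (4)·1.0000) / (7) = 0.8571
  z = (0 - (3)·1.0000 - (4)·1.0000) / (10) = -0.7000
Iteration 2:
  x = (2 - (-4)·0.8571 - (3)·-0.7000) / (9) = 0.8365
  y = (8 - (-2)·0.3333 - (4)·-0.7000) / (7) = 1.6381
  z = (0 - (3)·0.3333 - (4)·0.8571) / (10) = -0.4428
Change: (0.5032, 0.7810, 0.2572) → max |·| = 0.7810

0.7810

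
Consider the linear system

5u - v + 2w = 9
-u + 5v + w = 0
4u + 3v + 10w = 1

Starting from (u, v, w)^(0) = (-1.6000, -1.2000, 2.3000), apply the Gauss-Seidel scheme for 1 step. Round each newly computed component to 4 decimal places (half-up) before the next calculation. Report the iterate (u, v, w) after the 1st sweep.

Iteration 1:
  u = (9 - (-1)·-1.2000 - (2)·2.3000) / (5) = 0.6400
  v = (0 - (-1)·0.6400 - (1)·2.3000) / (5) = -0.3320
  w = (1 - (4)·0.6400 - (3)·-0.3320) / (10) = -0.0564

(0.6400, -0.3320, -0.0564)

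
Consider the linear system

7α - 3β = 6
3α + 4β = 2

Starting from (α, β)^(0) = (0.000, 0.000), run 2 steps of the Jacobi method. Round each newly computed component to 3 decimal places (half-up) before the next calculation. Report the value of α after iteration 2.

Iteration 1:
  α = (6 - (-3)·0.000) / (7) = 0.857
  β = (2 - (3)·0.000) / (4) = 0.500
Iteration 2:
  α = (6 - (-3)·0.500) / (7) = 1.071
  β = (2 - (3)·0.857) / (4) = -0.143

1.071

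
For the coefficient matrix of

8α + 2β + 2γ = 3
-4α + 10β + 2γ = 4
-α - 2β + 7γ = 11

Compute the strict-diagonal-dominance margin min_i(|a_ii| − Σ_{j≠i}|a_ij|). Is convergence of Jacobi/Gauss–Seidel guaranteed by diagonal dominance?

row 1: |8| − (2+2) = 4
row 2: |10| − (4+2) = 4
row 3: |7| − (1+2) = 4
minimum over rows = 4 → strictly diagonally dominant (convergence guaranteed)

4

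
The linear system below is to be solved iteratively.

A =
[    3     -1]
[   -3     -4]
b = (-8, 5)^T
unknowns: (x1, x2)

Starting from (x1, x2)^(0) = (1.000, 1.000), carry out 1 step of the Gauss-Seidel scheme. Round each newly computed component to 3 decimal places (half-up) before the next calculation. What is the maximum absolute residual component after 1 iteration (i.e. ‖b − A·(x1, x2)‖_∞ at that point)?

0.501

Iteration 1:
  x1 = (-8 - (-1)·1.000) / (3) = -2.333
  x2 = (5 - (-3)·-2.333) / (-4) = 0.500
Residual b − A·x = (-0.501, 0.001); ∞-norm = 0.501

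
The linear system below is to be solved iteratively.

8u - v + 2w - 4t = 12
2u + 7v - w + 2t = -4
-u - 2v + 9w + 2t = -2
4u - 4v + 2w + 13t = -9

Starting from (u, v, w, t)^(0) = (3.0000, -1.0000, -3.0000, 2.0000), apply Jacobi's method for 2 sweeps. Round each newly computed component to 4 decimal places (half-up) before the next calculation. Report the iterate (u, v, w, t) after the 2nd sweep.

Iteration 1:
  u = (12 - (-1)·-1.0000 - (2)·-3.0000 - (-4)·2.0000) / (8) = 3.1250
  v = (-4 - (2)·3.0000 - (-1)·-3.0000 - (2)·2.0000) / (7) = -2.4286
  w = (-2 - (-1)·3.0000 - (-2)·-1.0000 - (2)·2.0000) / (9) = -0.5556
  t = (-9 - (4)·3.0000 - (-4)·-1.0000 - (2)·-3.0000) / (13) = -1.4615
Iteration 2:
  u = (12 - (-1)·-2.4286 - (2)·-0.5556 - (-4)·-1.4615) / (8) = 0.6046
  v = (-4 - (2)·3.1250 - (-1)·-0.5556 - (2)·-1.4615) / (7) = -1.1261
  w = (-2 - (-1)·3.1250 - (-2)·-2.4286 - (2)·-1.4615) / (9) = -0.0899
  t = (-9 - (4)·3.1250 - (-4)·-2.4286 - (2)·-0.5556) / (13) = -2.3156

(0.6046, -1.1261, -0.0899, -2.3156)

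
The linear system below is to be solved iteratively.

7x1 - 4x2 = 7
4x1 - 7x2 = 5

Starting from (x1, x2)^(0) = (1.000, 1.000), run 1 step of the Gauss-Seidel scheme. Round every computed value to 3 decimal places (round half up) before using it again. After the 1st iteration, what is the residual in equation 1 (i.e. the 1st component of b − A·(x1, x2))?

Iteration 1:
  x1 = (7 - (-4)·1.000) / (7) = 1.571
  x2 = (5 - (4)·1.571) / (-7) = 0.183
Residual b − A·x = (-3.265, -0.003)

-3.265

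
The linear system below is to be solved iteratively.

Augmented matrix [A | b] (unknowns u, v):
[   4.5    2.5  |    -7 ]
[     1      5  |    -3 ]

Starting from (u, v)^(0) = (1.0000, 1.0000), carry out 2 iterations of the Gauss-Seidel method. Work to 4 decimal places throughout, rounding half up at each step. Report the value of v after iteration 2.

-0.3086

Iteration 1:
  u = (-7 - (2.5)·1.0000) / (4.5) = -2.1111
  v = (-3 - (1)·-2.1111) / (5) = -0.1778
Iteration 2:
  u = (-7 - (2.5)·-0.1778) / (4.5) = -1.4568
  v = (-3 - (1)·-1.4568) / (5) = -0.3086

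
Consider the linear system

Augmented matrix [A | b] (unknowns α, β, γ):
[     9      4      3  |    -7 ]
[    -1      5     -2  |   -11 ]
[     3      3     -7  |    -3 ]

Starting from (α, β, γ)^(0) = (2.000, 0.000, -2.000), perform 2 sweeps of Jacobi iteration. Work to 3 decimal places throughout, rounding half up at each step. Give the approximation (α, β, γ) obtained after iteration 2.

(-0.051, -1.708, -0.733)

Iteration 1:
  α = (-7 - (4)·0.000 - (3)·-2.000) / (9) = -0.111
  β = (-11 - (-1)·2.000 - (-2)·-2.000) / (5) = -2.600
  γ = (-3 - (3)·2.000 - (3)·0.000) / (-7) = 1.286
Iteration 2:
  α = (-7 - (4)·-2.600 - (3)·1.286) / (9) = -0.051
  β = (-11 - (-1)·-0.111 - (-2)·1.286) / (5) = -1.708
  γ = (-3 - (3)·-0.111 - (3)·-2.600) / (-7) = -0.733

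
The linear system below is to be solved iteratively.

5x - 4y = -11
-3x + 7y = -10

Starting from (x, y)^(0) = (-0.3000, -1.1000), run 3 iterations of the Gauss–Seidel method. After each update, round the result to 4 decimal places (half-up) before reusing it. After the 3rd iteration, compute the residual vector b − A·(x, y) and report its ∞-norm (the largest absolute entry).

0.7754

Iteration 1:
  x = (-11 - (-4)·-1.1000) / (5) = -3.0800
  y = (-10 - (-3)·-3.0800) / (7) = -2.7486
Iteration 2:
  x = (-11 - (-4)·-2.7486) / (5) = -4.3989
  y = (-10 - (-3)·-4.3989) / (7) = -3.3138
Iteration 3:
  x = (-11 - (-4)·-3.3138) / (5) = -4.8510
  y = (-10 - (-3)·-4.8510) / (7) = -3.5076
Residual b − A·x = (-0.7754, 0.0002); ∞-norm = 0.7754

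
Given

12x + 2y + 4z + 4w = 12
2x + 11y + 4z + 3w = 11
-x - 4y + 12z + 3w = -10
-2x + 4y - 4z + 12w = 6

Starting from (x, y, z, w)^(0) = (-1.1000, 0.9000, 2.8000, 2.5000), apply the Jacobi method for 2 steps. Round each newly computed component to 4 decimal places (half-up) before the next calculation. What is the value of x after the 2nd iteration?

1.1833

Iteration 1:
  x = (12 - (2)·0.9000 - (4)·2.8000 - (4)·2.5000) / (12) = -0.9167
  y = (11 - (2)·-1.1000 - (4)·2.8000 - (3)·2.5000) / (11) = -0.5000
  z = (-10 - (-1)·-1.1000 - (-4)·0.9000 - (3)·2.5000) / (12) = -1.2500
  w = (6 - (-2)·-1.1000 - (4)·0.9000 - (-4)·2.8000) / (12) = 0.9500
Iteration 2:
  x = (12 - (2)·-0.5000 - (4)·-1.2500 - (4)·0.9500) / (12) = 1.1833
  y = (11 - (2)·-0.9167 - (4)·-1.2500 - (3)·0.9500) / (11) = 1.3621
  z = (-10 - (-1)·-0.9167 - (-4)·-0.5000 - (3)·0.9500) / (12) = -1.3139
  w = (6 - (-2)·-0.9167 - (4)·-0.5000 - (-4)·-1.2500) / (12) = 0.0972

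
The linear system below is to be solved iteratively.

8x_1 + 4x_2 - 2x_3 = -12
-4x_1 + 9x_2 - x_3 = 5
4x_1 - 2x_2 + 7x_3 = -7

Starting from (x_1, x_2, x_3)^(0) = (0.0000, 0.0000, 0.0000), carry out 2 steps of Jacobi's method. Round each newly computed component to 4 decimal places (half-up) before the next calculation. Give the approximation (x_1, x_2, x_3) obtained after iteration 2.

(-2.0278, -0.2222, 0.0159)

Iteration 1:
  x_1 = (-12 - (4)·0.0000 - (-2)·0.0000) / (8) = -1.5000
  x_2 = (5 - (-4)·0.0000 - (-1)·0.0000) / (9) = 0.5556
  x_3 = (-7 - (4)·0.0000 - (-2)·0.0000) / (7) = -1.0000
Iteration 2:
  x_1 = (-12 - (4)·0.5556 - (-2)·-1.0000) / (8) = -2.0278
  x_2 = (5 - (-4)·-1.5000 - (-1)·-1.0000) / (9) = -0.2222
  x_3 = (-7 - (4)·-1.5000 - (-2)·0.5556) / (7) = 0.0159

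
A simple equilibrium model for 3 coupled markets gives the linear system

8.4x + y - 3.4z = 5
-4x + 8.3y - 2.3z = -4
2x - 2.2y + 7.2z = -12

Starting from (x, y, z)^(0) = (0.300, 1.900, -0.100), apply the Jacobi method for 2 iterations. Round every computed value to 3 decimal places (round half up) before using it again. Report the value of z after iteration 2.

Iteration 1:
  x = (5 - (1)·1.900 - (-3.4)·-0.100) / (8.4) = 0.329
  y = (-4 - (-4)·0.300 - (-2.3)·-0.100) / (8.3) = -0.365
  z = (-12 - (2)·0.300 - (-2.2)·1.900) / (7.2) = -1.169
Iteration 2:
  x = (5 - (1)·-0.365 - (-3.4)·-1.169) / (8.4) = 0.166
  y = (-4 - (-4)·0.329 - (-2.3)·-1.169) / (8.3) = -0.647
  z = (-12 - (2)·0.329 - (-2.2)·-0.365) / (7.2) = -1.870

-1.870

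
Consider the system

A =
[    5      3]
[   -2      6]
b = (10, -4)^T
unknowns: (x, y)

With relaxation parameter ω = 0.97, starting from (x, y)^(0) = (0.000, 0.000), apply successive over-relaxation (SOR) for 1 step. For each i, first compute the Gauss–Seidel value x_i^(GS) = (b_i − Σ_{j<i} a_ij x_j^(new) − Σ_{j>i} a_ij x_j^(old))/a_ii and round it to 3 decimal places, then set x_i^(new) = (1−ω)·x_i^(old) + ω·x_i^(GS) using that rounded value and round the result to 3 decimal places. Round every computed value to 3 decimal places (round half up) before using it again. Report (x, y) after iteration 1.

(1.940, -0.019)

Iteration 1:
  x: GS value = (10 - (3)·0.000) / (5) = 2.000;  x ← (1−ω)·0.000 + ω·2.000 = 1.940
  y: GS value = (-4 - (-2)·1.940) / (6) = -0.020;  y ← (1−ω)·0.000 + ω·-0.020 = -0.019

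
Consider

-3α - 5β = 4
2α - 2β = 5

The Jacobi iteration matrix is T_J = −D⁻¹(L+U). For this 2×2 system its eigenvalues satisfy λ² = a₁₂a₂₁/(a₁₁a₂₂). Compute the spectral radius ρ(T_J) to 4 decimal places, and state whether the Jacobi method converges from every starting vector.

a₁₂a₂₁/(a₁₁a₂₂) = (-5)·(2) / ((-3)·(-2)) = -1.666667
ρ = √|-1.666667| = √1.666667 = 1.2910
ρ > 1, so Jacobi diverges

1.2910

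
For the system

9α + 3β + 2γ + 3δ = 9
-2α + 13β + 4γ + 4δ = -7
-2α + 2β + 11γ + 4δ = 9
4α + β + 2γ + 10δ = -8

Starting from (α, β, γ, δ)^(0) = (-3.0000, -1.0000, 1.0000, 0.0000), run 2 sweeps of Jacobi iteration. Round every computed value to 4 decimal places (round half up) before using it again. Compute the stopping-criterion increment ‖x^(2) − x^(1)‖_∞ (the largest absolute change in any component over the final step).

Iteration 1:
  α = (9 - (3)·-1.0000 - (2)·1.0000 - (3)·0.0000) / (9) = 1.1111
  β = (-7 - (-2)·-3.0000 - (4)·1.0000 - (4)·0.0000) / (13) = -1.3077
  γ = (9 - (-2)·-3.0000 - (2)·-1.0000 - (4)·0.0000) / (11) = 0.4545
  δ = (-8 - (4)·-3.0000 - (1)·-1.0000 - (2)·1.0000) / (10) = 0.3000
Iteration 2:
  α = (9 - (3)·-1.3077 - (2)·0.4545 - (3)·0.3000) / (9) = 1.2349
  β = (-7 - (-2)·1.1111 - (4)·0.4545 - (4)·0.3000) / (13) = -0.5997
  γ = (9 - (-2)·1.1111 - (2)·-1.3077 - (4)·0.3000) / (11) = 1.1489
  δ = (-8 - (4)·1.1111 - (1)·-1.3077 - (2)·0.4545) / (10) = -1.2046
Change: (0.1238, 0.7080, 0.6944, -1.5046) → max |·| = 1.5046

1.5046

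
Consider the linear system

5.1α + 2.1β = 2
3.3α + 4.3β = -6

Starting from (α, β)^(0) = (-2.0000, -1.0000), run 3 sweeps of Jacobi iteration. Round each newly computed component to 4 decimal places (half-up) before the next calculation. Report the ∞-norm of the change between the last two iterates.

Iteration 1:
  α = (2 - (2.1)·-1.0000) / (5.1) = 0.8039
  β = (-6 - (3.3)·-2.0000) / (4.3) = 0.1395
Iteration 2:
  α = (2 - (2.1)·0.1395) / (5.1) = 0.3347
  β = (-6 - (3.3)·0.8039) / (4.3) = -2.0123
Iteration 3:
  α = (2 - (2.1)·-2.0123) / (5.1) = 1.2208
  β = (-6 - (3.3)·0.3347) / (4.3) = -1.6522
Change: (0.8861, 0.3601) → max |·| = 0.8861

0.8861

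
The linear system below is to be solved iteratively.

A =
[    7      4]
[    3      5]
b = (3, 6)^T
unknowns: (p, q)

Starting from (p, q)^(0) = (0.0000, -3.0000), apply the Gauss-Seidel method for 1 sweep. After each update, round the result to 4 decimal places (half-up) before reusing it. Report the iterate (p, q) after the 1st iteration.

(2.1429, -0.0857)

Iteration 1:
  p = (3 - (4)·-3.0000) / (7) = 2.1429
  q = (6 - (3)·2.1429) / (5) = -0.0857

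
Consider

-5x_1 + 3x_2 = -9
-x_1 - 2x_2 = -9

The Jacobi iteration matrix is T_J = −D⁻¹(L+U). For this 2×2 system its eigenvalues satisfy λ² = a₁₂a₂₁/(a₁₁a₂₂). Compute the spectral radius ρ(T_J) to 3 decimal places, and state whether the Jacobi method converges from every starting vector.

0.548

a₁₂a₂₁/(a₁₁a₂₂) = (3)·(-1) / ((-5)·(-2)) = -0.300000
ρ = √|-0.300000| = √0.300000 = 0.548
ρ < 1, so Jacobi converges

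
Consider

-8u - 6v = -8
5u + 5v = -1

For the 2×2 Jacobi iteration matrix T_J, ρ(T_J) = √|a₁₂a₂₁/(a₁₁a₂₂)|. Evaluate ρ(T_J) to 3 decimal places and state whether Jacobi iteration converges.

a₁₂a₂₁/(a₁₁a₂₂) = (-6)·(5) / ((-8)·(5)) = 0.750000
ρ = √|0.750000| = √0.750000 = 0.866
ρ < 1, so Jacobi converges

0.866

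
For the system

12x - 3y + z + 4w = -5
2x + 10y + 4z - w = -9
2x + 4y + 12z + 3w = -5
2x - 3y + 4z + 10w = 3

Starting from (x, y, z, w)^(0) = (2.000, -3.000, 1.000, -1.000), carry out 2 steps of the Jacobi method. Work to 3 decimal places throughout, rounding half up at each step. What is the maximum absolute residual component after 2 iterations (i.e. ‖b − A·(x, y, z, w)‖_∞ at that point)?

7.349

Iteration 1:
  x = (-5 - (-3)·-3.000 - (1)·1.000 - (4)·-1.000) / (12) = -0.917
  y = (-9 - (2)·2.000 - (4)·1.000 - (-1)·-1.000) / (10) = -1.800
  z = (-5 - (2)·2.000 - (4)·-3.000 - (3)·-1.000) / (12) = 0.500
  w = (3 - (2)·2.000 - (-3)·-3.000 - (4)·1.000) / (10) = -1.400
Iteration 2:
  x = (-5 - (-3)·-1.800 - (1)·0.500 - (4)·-1.400) / (12) = -0.442
  y = (-9 - (2)·-0.917 - (4)·0.500 - (-1)·-1.400) / (10) = -1.057
  z = (-5 - (2)·-0.917 - (4)·-1.800 - (3)·-1.400) / (12) = 0.686
  w = (3 - (2)·-0.917 - (-3)·-1.800 - (4)·0.500) / (10) = -0.257
Residual b − A·x = (-2.525, -0.547, -7.349, 0.539); ∞-norm = 7.349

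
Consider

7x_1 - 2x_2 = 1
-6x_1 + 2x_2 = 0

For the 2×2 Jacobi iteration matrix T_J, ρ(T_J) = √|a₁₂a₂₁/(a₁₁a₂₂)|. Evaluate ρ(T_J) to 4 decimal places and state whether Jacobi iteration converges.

a₁₂a₂₁/(a₁₁a₂₂) = (-2)·(-6) / ((7)·(2)) = 0.857143
ρ = √|0.857143| = √0.857143 = 0.9258
ρ < 1, so Jacobi converges

0.9258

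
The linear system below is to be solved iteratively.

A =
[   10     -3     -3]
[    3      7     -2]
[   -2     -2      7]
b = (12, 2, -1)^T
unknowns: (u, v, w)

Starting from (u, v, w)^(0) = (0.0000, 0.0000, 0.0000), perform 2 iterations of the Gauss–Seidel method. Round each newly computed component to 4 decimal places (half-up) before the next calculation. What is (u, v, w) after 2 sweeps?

(1.1718, -0.1780, 0.1411)

Iteration 1:
  u = (12 - (-3)·0.0000 - (-3)·0.0000) / (10) = 1.2000
  v = (2 - (3)·1.2000 - (-2)·0.0000) / (7) = -0.2286
  w = (-1 - (-2)·1.2000 - (-2)·-0.2286) / (7) = 0.1347
Iteration 2:
  u = (12 - (-3)·-0.2286 - (-3)·0.1347) / (10) = 1.1718
  v = (2 - (3)·1.1718 - (-2)·0.1347) / (7) = -0.1780
  w = (-1 - (-2)·1.1718 - (-2)·-0.1780) / (7) = 0.1411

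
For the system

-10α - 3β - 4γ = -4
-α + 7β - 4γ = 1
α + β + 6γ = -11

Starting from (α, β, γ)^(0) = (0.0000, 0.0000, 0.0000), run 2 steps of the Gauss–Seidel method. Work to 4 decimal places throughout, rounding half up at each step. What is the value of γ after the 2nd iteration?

Iteration 1:
  α = (-4 - (-3)·0.0000 - (-4)·0.0000) / (-10) = 0.4000
  β = (1 - (-1)·0.4000 - (-4)·0.0000) / (7) = 0.2000
  γ = (-11 - (1)·0.4000 - (1)·0.2000) / (6) = -1.9333
Iteration 2:
  α = (-4 - (-3)·0.2000 - (-4)·-1.9333) / (-10) = 1.1133
  β = (1 - (-1)·1.1133 - (-4)·-1.9333) / (7) = -0.8028
  γ = (-11 - (1)·1.1133 - (1)·-0.8028) / (6) = -1.8851

-1.8851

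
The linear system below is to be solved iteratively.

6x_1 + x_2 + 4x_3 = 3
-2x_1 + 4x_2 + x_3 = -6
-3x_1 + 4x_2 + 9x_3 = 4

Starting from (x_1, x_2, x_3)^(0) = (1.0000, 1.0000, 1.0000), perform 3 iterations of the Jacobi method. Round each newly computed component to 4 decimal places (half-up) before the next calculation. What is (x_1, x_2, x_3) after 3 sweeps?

(0.1991, -1.4792, 1.3843)

Iteration 1:
  x_1 = (3 - (1)·1.0000 - (4)·1.0000) / (6) = -0.3333
  x_2 = (-6 - (-2)·1.0000 - (1)·1.0000) / (4) = -1.2500
  x_3 = (4 - (-3)·1.0000 - (4)·1.0000) / (9) = 0.3333
Iteration 2:
  x_1 = (3 - (1)·-1.2500 - (4)·0.3333) / (6) = 0.4861
  x_2 = (-6 - (-2)·-0.3333 - (1)·0.3333) / (4) = -1.7500
  x_3 = (4 - (-3)·-0.3333 - (4)·-1.2500) / (9) = 0.8889
Iteration 3:
  x_1 = (3 - (1)·-1.7500 - (4)·0.8889) / (6) = 0.1991
  x_2 = (-6 - (-2)·0.4861 - (1)·0.8889) / (4) = -1.4792
  x_3 = (4 - (-3)·0.4861 - (4)·-1.7500) / (9) = 1.3843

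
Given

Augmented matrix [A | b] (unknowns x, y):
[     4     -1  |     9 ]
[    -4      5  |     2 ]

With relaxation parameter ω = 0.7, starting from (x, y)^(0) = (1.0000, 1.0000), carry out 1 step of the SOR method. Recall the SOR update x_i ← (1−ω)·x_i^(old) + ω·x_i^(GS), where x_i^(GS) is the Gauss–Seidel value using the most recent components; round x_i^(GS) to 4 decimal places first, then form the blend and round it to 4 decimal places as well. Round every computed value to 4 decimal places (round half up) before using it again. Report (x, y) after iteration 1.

Iteration 1:
  x: GS value = (9 - (-1)·1.0000) / (4) = 2.5000;  x ← (1−ω)·1.0000 + ω·2.5000 = 2.0500
  y: GS value = (2 - (-4)·2.0500) / (5) = 2.0400;  y ← (1−ω)·1.0000 + ω·2.0400 = 1.7280

(2.0500, 1.7280)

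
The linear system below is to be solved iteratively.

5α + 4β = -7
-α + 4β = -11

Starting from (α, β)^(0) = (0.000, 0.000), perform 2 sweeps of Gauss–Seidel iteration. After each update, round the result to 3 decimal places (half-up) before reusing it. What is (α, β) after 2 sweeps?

Iteration 1:
  α = (-7 - (4)·0.000) / (5) = -1.400
  β = (-11 - (-1)·-1.400) / (4) = -3.100
Iteration 2:
  α = (-7 - (4)·-3.100) / (5) = 1.080
  β = (-11 - (-1)·1.080) / (4) = -2.480

(1.080, -2.480)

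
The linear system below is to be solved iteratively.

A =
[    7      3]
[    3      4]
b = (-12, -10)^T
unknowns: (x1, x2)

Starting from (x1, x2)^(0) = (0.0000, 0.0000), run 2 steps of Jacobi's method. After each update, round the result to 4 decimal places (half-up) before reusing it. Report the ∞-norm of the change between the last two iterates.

1.2857

Iteration 1:
  x1 = (-12 - (3)·0.0000) / (7) = -1.7143
  x2 = (-10 - (3)·0.0000) / (4) = -2.5000
Iteration 2:
  x1 = (-12 - (3)·-2.5000) / (7) = -0.6429
  x2 = (-10 - (3)·-1.7143) / (4) = -1.2143
Change: (1.0714, 1.2857) → max |·| = 1.2857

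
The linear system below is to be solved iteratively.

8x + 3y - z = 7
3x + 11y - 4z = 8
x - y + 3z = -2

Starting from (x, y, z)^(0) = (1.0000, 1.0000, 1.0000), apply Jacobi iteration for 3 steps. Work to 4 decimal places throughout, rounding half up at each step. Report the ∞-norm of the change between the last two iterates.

Iteration 1:
  x = (7 - (3)·1.0000 - (-1)·1.0000) / (8) = 0.6250
  y = (8 - (3)·1.0000 - (-4)·1.0000) / (11) = 0.8182
  z = (-2 - (1)·1.0000 - (-1)·1.0000) / (3) = -0.6667
Iteration 2:
  x = (7 - (3)·0.8182 - (-1)·-0.6667) / (8) = 0.4848
  y = (8 - (3)·0.6250 - (-4)·-0.6667) / (11) = 0.3144
  z = (-2 - (1)·0.6250 - (-1)·0.8182) / (3) = -0.6023
Iteration 3:
  x = (7 - (3)·0.3144 - (-1)·-0.6023) / (8) = 0.6818
  y = (8 - (3)·0.4848 - (-4)·-0.6023) / (11) = 0.3760
  z = (-2 - (1)·0.4848 - (-1)·0.3144) / (3) = -0.7235
Change: (0.1970, 0.0616, -0.1212) → max |·| = 0.1970

0.1970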